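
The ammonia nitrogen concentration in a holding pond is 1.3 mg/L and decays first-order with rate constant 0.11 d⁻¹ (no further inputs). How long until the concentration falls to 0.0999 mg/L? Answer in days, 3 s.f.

23.3 d

t = ln(C₀/C)/k = ln(1.3/0.0999)/0.11 = 2.566/0.11 = 23.33 d.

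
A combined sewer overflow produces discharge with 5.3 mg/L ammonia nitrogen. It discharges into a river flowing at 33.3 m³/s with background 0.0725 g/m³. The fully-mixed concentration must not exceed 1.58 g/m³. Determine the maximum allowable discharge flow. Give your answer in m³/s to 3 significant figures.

Mass balance at complete mixing: C_std·(Q_w + Q_r) = Q_w·C_e + Q_r·C_b.
Rearranging, Q_w = Q_r·(C_std − C_b)/(C_e − C_std) = 33.3·(1.58 − 0.0725) / (5.3 − 1.58) = 13.49 m³/s.

13.5 m³/s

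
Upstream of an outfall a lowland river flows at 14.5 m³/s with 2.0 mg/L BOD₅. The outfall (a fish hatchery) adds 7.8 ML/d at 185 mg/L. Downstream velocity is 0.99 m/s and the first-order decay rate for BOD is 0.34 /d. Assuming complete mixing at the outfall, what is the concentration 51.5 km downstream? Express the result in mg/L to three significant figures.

2.55 mg/L

7.8 ML/d = 0.09028 m³/s.
After complete mixing, C₀ = (0.09028·185 + 14.5·2) / 14.59 = 3.132 mg/L.
Travel time t = 5.15e+04 m / 0.99 m/s = 5.202e+04 s = 0.6021 d.
C = 3.132·exp(−0.34·0.6021) = 3.132·0.8149 = 2.552 mg/L.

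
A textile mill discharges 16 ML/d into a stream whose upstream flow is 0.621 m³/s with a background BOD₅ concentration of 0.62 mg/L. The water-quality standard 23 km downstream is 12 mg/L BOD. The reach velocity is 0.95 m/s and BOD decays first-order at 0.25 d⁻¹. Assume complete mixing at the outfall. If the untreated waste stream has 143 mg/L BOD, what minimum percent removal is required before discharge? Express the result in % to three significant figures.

62.3 %

16 ML/d = 0.1852 m³/s.
Travel time to the compliance point: t = 2.3e+04/0.95 = 2.421e+04 s = 0.2802 d; decay factor exp(−0.25·0.2802) = 0.9323.
So the concentration just after mixing may be at most 12/0.9323 = 12.87 mg/L.
Mass balance: 12.87·0.8062 = 0.1852·Cₑ + 0.621·0.62.
Cₑ = (10.38 − 0.385) / 0.1852 = 53.95 mg/L.
Required removal = 1 − 53.95/143 = 62.27 %.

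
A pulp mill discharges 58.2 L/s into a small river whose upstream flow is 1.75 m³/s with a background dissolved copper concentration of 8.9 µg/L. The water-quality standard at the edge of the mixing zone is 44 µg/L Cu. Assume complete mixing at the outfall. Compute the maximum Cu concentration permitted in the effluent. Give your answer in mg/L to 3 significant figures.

58.2 L/s = 0.0582 m³/s.
8.9 µg/L = 0.0089 mg/L.
44 µg/L = 0.044 mg/L.
Mass balance: 0.044·1.808 = 0.0582·Cₑ + 1.75·0.0089.
Cₑ = (0.07956 − 0.01558) / 0.0582 = 1.099 mg/L.

1.10 mg/L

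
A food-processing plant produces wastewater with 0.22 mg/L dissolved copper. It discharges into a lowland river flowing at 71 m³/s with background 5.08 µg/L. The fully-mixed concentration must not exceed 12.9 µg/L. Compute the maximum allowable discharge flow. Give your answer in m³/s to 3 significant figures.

2.68 m³/s

5.08 µg/L = 0.00508 mg/L.
12.9 µg/L = 0.0129 mg/L.
Mass balance at complete mixing: C_std·(Q_w + Q_r) = Q_w·C_e + Q_r·C_b.
Rearranging, Q_w = Q_r·(C_std − C_b)/(C_e − C_std) = 71·(0.0129 − 0.00508) / (0.22 − 0.0129) = 2.681 m³/s.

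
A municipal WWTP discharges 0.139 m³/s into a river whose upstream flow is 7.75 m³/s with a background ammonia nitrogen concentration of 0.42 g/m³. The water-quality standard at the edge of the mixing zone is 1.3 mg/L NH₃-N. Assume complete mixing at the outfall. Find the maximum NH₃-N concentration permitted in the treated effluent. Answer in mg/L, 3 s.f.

50.4 mg/L

Mass balance: 1.3·7.889 = 0.139·Cₑ + 7.75·0.42.
Cₑ = (10.26 − 3.255) / 0.139 = 50.36 mg/L.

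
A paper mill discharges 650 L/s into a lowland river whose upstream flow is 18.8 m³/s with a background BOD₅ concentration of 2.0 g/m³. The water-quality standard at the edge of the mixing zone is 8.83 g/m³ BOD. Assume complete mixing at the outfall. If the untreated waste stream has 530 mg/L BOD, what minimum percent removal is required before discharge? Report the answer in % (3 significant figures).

61.1 %

650 L/s = 0.65 m³/s.
Mass balance: 8.83·19.45 = 0.65·Cₑ + 18.8·2.
Cₑ = (171.7 − 37.6) / 0.65 = 206.4 mg/L.
Required removal = 1 − 206.4/530 = 61.06 %.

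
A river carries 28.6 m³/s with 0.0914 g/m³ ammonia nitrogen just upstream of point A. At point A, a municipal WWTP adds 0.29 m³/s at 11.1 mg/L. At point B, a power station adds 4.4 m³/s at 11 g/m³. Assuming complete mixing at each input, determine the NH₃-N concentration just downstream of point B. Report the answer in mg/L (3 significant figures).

1.63 mg/L

After input A: C = (28.6·0.0914 + 0.29·11.1) / 28.89 = 0.2019 mg/L.
After input B: C = (28.89·0.2019 + 4.4·11) / 33.29 = 1.629 mg/L.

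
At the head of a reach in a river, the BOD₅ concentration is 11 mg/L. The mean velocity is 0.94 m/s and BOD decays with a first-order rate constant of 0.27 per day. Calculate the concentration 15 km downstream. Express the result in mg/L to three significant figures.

10.5 mg/L

Travel time t = 15 km / 0.94 m/s = 1.5e+04/0.94 = 1.596e+04 s = 0.1847 d.
First-order decay: C = 11·exp(−0.27·0.1847) = 11·0.9514 = 10.46 mg/L.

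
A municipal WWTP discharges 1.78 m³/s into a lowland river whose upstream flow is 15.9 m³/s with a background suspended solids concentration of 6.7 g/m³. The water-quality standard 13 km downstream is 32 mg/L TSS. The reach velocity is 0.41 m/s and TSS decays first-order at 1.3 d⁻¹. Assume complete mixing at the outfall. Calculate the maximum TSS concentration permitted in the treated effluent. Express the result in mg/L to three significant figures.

Travel time to the compliance point: t = 1.3e+04/0.41 = 3.171e+04 s = 0.367 d; decay factor exp(−1.3·0.367) = 0.6206.
So the concentration just after mixing may be at most 32/0.6206 = 51.56 mg/L.
Mass balance: 51.56·17.68 = 1.78·Cₑ + 15.9·6.7.
Cₑ = (911.6 − 106.5) / 1.78 = 452.3 mg/L.

452 mg/L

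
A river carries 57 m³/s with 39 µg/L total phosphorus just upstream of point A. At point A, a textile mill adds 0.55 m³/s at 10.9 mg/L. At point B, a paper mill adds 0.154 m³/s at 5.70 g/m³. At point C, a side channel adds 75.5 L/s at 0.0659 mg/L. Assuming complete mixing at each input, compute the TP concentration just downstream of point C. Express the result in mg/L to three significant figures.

0.158 mg/L

39 µg/L = 0.039 mg/L.
After input A: C = (57·0.039 + 0.55·10.9) / 57.55 = 0.1428 mg/L.
After input B: C = (57.55·0.1428 + 0.154·5.7) / 57.7 = 0.1576 mg/L.
75.5 L/s = 0.0755 m³/s.
After input C: C = (57.7·0.1576 + 0.0755·0.0659) / 57.78 = 0.1575 mg/L.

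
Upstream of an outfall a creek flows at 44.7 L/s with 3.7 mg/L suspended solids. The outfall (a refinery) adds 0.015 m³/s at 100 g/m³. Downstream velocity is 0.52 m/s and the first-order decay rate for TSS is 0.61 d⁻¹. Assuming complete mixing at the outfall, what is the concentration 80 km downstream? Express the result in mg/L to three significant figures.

9.41 mg/L

44.7 L/s = 0.0447 m³/s.
After complete mixing, C₀ = (0.015·100 + 0.0447·3.7) / 0.0597 = 27.9 mg/L.
Travel time t = 8e+04 m / 0.52 m/s = 1.538e+05 s = 1.781 d.
C = 27.9·exp(−0.61·1.781) = 27.9·0.3375 = 9.415 mg/L.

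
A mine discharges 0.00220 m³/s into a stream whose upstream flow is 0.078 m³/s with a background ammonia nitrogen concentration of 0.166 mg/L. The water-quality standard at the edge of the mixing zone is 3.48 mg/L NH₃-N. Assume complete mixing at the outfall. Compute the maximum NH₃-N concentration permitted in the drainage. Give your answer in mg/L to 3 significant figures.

121 mg/L

Mass balance: 3.48·0.0802 = 0.0022·Cₑ + 0.078·0.166.
Cₑ = (0.2791 − 0.01295) / 0.0022 = 121 mg/L.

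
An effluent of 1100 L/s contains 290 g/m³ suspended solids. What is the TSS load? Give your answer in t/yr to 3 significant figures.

1100 L/s = 1.1 m³/s.
Mass flux = Q·C = 1.1 m³/s × 290 g/m³ = 319 g/s.
= 319 g/s × 31.56 = 1.007e+04 t/yr.

10100 t/yr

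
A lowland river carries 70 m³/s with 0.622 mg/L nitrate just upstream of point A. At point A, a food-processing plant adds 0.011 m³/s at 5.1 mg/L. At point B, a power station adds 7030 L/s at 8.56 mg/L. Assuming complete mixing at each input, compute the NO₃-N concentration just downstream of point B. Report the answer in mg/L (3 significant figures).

After input A: C = (70·0.622 + 0.011·5.1) / 70.01 = 0.6227 mg/L.
7030 L/s = 7.03 m³/s.
After input B: C = (70.01·0.6227 + 7.03·8.56) / 77.04 = 1.347 mg/L.

1.35 mg/L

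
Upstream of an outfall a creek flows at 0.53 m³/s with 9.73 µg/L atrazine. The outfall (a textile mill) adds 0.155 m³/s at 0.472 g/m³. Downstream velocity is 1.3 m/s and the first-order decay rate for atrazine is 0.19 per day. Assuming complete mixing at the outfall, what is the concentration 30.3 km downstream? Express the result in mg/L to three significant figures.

0.109 mg/L

9.73 µg/L = 0.00973 mg/L.
After complete mixing, C₀ = (0.155·0.472 + 0.53·0.00973) / 0.685 = 0.1143 mg/L.
Travel time t = 3.03e+04 m / 1.3 m/s = 2.331e+04 s = 0.2698 d.
C = 0.1143·exp(−0.19·0.2698) = 0.1143·0.95 = 0.1086 mg/L.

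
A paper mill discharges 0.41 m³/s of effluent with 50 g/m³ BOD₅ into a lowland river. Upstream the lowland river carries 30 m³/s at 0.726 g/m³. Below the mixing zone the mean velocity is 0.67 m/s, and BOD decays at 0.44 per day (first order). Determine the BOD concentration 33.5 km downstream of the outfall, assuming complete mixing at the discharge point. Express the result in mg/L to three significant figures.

After complete mixing, C₀ = (0.41·50 + 30·0.726) / 30.41 = 1.39 mg/L.
Travel time t = 3.35e+04 m / 0.67 m/s = 5e+04 s = 0.5787 d.
C = 1.39·exp(−0.44·0.5787) = 1.39·0.7752 = 1.078 mg/L.

1.08 mg/L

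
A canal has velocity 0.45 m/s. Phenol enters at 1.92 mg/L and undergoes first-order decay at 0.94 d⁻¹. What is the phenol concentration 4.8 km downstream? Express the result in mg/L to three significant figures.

1.71 mg/L

Travel time t = 4.8 km / 0.45 m/s = 4800/0.45 = 1.067e+04 s = 0.1235 d.
First-order decay: C = 1.92·exp(−0.94·0.1235) = 1.92·0.8904 = 1.71 mg/L.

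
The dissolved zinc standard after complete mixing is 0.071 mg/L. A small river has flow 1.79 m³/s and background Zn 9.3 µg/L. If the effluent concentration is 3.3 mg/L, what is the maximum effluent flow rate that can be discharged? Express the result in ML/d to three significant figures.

9.3 µg/L = 0.0093 mg/L.
Mass balance at complete mixing: C_std·(Q_w + Q_r) = Q_w·C_e + Q_r·C_b.
Rearranging, Q_w = Q_r·(C_std − C_b)/(C_e − C_std) = 1.79·(0.071 − 0.0093) / (3.3 − 0.071) = 0.0342 m³/s.
= 2.955 ML/d.

2.96 ML/d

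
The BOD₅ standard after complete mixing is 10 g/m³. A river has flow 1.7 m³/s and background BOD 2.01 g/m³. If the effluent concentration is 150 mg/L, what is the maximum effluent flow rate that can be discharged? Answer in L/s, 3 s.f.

97.0 L/s

Mass balance at complete mixing: C_std·(Q_w + Q_r) = Q_w·C_e + Q_r·C_b.
Rearranging, Q_w = Q_r·(C_std − C_b)/(C_e − C_std) = 1.7·(10 − 2.01) / (150 − 10) = 0.09702 m³/s.
= 97.02 L/s.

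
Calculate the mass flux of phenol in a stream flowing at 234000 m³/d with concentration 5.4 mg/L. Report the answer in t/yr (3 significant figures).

234000 m³/d = 2.708 m³/s.
Mass flux = Q·C = 2.708 m³/s × 5.4 g/m³ = 14.62 g/s.
= 14.62 g/s × 31.56 = 461.5 t/yr.

462 t/yr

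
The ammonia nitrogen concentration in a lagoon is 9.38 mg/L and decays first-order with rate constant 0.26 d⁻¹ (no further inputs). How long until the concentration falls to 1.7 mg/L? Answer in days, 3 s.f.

6.57 d

t = ln(C₀/C)/k = ln(9.38/1.7)/0.26 = 1.708/0.26 = 6.569 d.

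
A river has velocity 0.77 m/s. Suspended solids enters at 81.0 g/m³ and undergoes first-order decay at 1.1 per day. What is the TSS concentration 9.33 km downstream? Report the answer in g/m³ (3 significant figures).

69.4 g/m³

Travel time t = 9.33 km / 0.77 m/s = 9330/0.77 = 1.212e+04 s = 0.1402 d.
First-order decay: C = 81.0·exp(−1.1·0.1402) = 81.0·0.857 = 69.42 g/m³.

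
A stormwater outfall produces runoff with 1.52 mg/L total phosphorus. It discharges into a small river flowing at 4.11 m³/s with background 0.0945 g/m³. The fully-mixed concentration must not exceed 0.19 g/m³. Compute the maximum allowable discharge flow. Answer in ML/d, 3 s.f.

Mass balance at complete mixing: C_std·(Q_w + Q_r) = Q_w·C_e + Q_r·C_b.
Rearranging, Q_w = Q_r·(C_std − C_b)/(C_e − C_std) = 4.11·(0.19 − 0.0945) / (1.52 − 0.19) = 0.2951 m³/s.
= 25.5 ML/d.

25.5 ML/d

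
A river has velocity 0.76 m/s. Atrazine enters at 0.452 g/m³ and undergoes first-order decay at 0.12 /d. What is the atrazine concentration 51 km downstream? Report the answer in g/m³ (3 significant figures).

0.412 g/m³

Travel time t = 51 km / 0.76 m/s = 5.1e+04/0.76 = 6.711e+04 s = 0.7767 d.
First-order decay: C = 0.452·exp(−0.12·0.7767) = 0.452·0.911 = 0.4118 g/m³.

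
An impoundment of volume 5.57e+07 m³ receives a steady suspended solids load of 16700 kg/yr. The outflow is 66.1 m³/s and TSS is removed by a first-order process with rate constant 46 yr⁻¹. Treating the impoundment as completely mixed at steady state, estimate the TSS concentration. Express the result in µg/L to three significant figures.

Outflow Q = 66.1 m³/s × 3.156e+07 s/yr = 2.086e+09 m³/yr.
Steady-state CSTR mass balance: W = Q·C + k·V·C, so C = W/(Q + kV).
Q + kV = 2.086e+09 + 46·5.57e+07 = 4.648e+09 m³/yr.
C = 16700/4.648e+09 = 3.593e-06 kg/m³ = 0.003593 mg/L = 3.593 µg/L.

3.59 µg/L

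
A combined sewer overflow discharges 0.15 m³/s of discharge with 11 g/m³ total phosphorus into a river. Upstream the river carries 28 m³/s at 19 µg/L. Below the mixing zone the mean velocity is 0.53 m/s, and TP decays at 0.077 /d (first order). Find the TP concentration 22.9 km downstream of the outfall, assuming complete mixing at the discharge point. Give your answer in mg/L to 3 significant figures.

19 µg/L = 0.019 mg/L.
After complete mixing, C₀ = (0.15·11 + 28·0.019) / 28.15 = 0.07751 mg/L.
Travel time t = 2.29e+04 m / 0.53 m/s = 4.321e+04 s = 0.5001 d.
C = 0.07751·exp(−0.077·0.5001) = 0.07751·0.9622 = 0.07459 mg/L.

0.0746 mg/L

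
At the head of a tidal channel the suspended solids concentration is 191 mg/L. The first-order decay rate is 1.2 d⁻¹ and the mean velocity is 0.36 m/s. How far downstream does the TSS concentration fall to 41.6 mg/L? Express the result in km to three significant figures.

39.5 km

From C = C₀·e^(−kt), t = ln(C₀/C)/k = ln(191/41.6)/1.2 = 1.524/1.2 = 1.27 d.
Distance = v·t = 0.36 m/s × 1.097e+05 s = 3.951e+04 m = 39.51 km.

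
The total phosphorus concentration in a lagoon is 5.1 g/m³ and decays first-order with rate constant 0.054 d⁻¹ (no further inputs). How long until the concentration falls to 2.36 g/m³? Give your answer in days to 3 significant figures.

14.3 d

t = ln(C₀/C)/k = ln(5.1/2.36)/0.054 = 0.7706/0.054 = 14.27 d.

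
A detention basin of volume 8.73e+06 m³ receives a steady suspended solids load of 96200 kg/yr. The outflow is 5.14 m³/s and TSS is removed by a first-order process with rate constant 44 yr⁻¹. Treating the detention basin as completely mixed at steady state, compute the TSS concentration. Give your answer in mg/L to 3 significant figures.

Outflow Q = 5.14 m³/s × 3.156e+07 s/yr = 1.622e+08 m³/yr.
Steady-state CSTR mass balance: W = Q·C + k·V·C, so C = W/(Q + kV).
Q + kV = 1.622e+08 + 44·8.73e+06 = 5.463e+08 m³/yr.
C = 96200/5.463e+08 = 0.0001761 kg/m³ = 0.1761 mg/L.

0.176 mg/L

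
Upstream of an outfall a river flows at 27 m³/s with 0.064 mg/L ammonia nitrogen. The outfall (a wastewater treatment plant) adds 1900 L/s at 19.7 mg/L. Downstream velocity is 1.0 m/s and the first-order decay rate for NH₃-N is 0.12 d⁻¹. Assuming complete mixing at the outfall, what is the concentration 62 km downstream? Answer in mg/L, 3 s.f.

1900 L/s = 1.9 m³/s.
After complete mixing, C₀ = (1.9·19.7 + 27·0.064) / 28.9 = 1.355 mg/L.
Travel time t = 6.2e+04 m / 1.0 m/s = 6.2e+04 s = 0.7176 d.
C = 1.355·exp(−0.12·0.7176) = 1.355·0.9175 = 1.243 mg/L.

1.24 mg/L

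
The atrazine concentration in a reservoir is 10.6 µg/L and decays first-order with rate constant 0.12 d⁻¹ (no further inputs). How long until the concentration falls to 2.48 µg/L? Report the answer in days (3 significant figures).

t = ln(C₀/C)/k = ln(10.6/2.48)/0.12 = 1.453/0.12 = 12.1 d.

12.1 d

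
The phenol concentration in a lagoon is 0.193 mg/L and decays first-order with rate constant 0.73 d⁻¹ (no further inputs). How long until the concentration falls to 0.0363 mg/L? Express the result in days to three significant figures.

t = ln(C₀/C)/k = ln(0.193/0.0363)/0.73 = 1.671/0.73 = 2.289 d.

2.29 d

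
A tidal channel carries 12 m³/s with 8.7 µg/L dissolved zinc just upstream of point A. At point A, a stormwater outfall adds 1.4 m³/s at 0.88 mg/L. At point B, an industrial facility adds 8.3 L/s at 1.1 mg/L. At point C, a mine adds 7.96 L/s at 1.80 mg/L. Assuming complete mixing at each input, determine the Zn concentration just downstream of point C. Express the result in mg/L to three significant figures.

0.101 mg/L

8.7 µg/L = 0.0087 mg/L.
After input A: C = (12·0.0087 + 1.4·0.88) / 13.4 = 0.09973 mg/L.
8.3 L/s = 0.0083 m³/s.
After input B: C = (13.4·0.09973 + 0.0083·1.1) / 13.41 = 0.1004 mg/L.
7.96 L/s = 0.00796 m³/s.
After input C: C = (13.41·0.1004 + 0.00796·1.8) / 13.42 = 0.1014 mg/L.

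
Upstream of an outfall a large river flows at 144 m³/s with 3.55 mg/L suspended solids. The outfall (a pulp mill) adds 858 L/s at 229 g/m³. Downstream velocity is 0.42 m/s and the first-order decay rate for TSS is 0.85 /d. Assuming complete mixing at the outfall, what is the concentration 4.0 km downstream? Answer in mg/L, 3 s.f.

858 L/s = 0.858 m³/s.
After complete mixing, C₀ = (0.858·229 + 144·3.55) / 144.9 = 4.885 mg/L.
Travel time t = 4000 m / 0.42 m/s = 9524 s = 0.1102 d.
C = 4.885·exp(−0.85·0.1102) = 4.885·0.9106 = 4.448 mg/L.

4.45 mg/L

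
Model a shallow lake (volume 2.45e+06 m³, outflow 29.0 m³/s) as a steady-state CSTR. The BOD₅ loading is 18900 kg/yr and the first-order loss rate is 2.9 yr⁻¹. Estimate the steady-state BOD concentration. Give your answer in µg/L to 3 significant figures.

20.5 µg/L

Outflow Q = 29.0 m³/s × 3.156e+07 s/yr = 9.152e+08 m³/yr.
Steady-state CSTR mass balance: W = Q·C + k·V·C, so C = W/(Q + kV).
Q + kV = 9.152e+08 + 2.9·2.45e+06 = 9.223e+08 m³/yr.
C = 18900/9.223e+08 = 2.049e-05 kg/m³ = 0.02049 mg/L = 20.49 µg/L.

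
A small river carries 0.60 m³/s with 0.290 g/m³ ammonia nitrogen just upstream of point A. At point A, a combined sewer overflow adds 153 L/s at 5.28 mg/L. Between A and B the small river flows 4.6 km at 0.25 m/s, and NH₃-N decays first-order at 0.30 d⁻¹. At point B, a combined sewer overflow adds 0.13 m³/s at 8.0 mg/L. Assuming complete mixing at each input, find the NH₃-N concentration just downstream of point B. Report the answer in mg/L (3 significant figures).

153 L/s = 0.153 m³/s.
After input A: C = (0.6·0.29 + 0.153·5.28) / 0.753 = 1.304 mg/L.
Over the 4.6 km reach to input B (t = 1.84e+04 s = 0.213 d), decay gives C = 1.304·exp(−0.30·0.213) = 1.223 mg/L.
After input B: C = (0.753·1.223 + 0.13·8) / 0.883 = 2.221 mg/L.

2.22 mg/L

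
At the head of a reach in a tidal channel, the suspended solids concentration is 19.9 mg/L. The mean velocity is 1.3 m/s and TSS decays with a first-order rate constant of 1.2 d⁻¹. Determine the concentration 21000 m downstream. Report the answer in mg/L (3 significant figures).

Travel time t = 21000 m / 1.3 m/s = 2.1e+04/1.3 = 1.615e+04 s = 0.187 d.
First-order decay: C = 19.9·exp(−1.2·0.187) = 19.9·0.799 = 15.9 mg/L.

15.9 mg/L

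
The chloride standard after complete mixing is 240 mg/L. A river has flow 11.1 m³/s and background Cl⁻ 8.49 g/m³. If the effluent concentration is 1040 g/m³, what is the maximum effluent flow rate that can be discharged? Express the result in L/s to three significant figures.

3210 L/s

Mass balance at complete mixing: C_std·(Q_w + Q_r) = Q_w·C_e + Q_r·C_b.
Rearranging, Q_w = Q_r·(C_std − C_b)/(C_e − C_std) = 11.1·(240 − 8.49) / (1040 − 240) = 3.212 m³/s.
= 3212 L/s.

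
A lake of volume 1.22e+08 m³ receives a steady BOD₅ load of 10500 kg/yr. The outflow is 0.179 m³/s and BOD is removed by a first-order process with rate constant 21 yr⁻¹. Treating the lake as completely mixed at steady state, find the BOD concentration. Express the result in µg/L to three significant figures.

4.09 µg/L

Outflow Q = 0.179 m³/s × 3.156e+07 s/yr = 5.649e+06 m³/yr.
Steady-state CSTR mass balance: W = Q·C + k·V·C, so C = W/(Q + kV).
Q + kV = 5.649e+06 + 21·1.22e+08 = 2.568e+09 m³/yr.
C = 10500/2.568e+09 = 4.089e-06 kg/m³ = 0.004089 mg/L = 4.089 µg/L.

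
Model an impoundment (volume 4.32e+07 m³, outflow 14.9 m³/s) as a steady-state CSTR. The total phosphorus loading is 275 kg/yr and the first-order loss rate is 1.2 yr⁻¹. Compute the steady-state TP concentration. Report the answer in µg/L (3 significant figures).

0.527 µg/L

Outflow Q = 14.9 m³/s × 3.156e+07 s/yr = 4.702e+08 m³/yr.
Steady-state CSTR mass balance: W = Q·C + k·V·C, so C = W/(Q + kV).
Q + kV = 4.702e+08 + 1.2·4.32e+07 = 5.22e+08 m³/yr.
C = 275/5.22e+08 = 5.268e-07 kg/m³ = 0.0005268 mg/L = 0.5268 µg/L.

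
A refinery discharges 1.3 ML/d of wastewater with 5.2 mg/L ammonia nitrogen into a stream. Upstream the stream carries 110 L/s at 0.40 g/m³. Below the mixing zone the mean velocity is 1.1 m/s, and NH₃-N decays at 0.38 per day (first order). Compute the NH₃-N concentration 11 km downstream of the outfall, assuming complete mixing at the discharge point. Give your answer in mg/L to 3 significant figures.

1.3 ML/d = 0.01505 m³/s.
110 L/s = 0.11 m³/s.
After complete mixing, C₀ = (0.01505·5.2 + 0.11·0.4) / 0.125 = 0.9776 mg/L.
Travel time t = 1.1e+04 m / 1.1 m/s = 1e+04 s = 0.1157 d.
C = 0.9776·exp(−0.38·0.1157) = 0.9776·0.957 = 0.9355 mg/L.

0.936 mg/L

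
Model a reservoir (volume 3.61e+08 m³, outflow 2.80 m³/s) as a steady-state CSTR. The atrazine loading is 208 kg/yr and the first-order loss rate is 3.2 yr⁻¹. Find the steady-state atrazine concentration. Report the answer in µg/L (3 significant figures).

0.167 µg/L

Outflow Q = 2.80 m³/s × 3.156e+07 s/yr = 8.836e+07 m³/yr.
Steady-state CSTR mass balance: W = Q·C + k·V·C, so C = W/(Q + kV).
Q + kV = 8.836e+07 + 3.2·3.61e+08 = 1.244e+09 m³/yr.
C = 208/1.244e+09 = 1.673e-07 kg/m³ = 0.0001673 mg/L = 0.1673 µg/L.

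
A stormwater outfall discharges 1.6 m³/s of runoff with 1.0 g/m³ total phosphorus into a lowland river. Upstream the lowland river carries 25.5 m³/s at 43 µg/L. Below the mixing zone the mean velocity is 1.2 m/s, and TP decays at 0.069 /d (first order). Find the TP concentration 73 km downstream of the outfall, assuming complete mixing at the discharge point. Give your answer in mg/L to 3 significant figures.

43 µg/L = 0.043 mg/L.
After complete mixing, C₀ = (1.6·1 + 25.5·0.043) / 27.1 = 0.0995 mg/L.
Travel time t = 7.3e+04 m / 1.2 m/s = 6.083e+04 s = 0.7041 d.
C = 0.0995·exp(−0.069·0.7041) = 0.0995·0.9526 = 0.09478 mg/L.

0.0948 mg/L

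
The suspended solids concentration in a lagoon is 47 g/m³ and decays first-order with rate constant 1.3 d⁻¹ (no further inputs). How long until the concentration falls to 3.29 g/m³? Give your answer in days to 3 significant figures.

2.05 d

t = ln(C₀/C)/k = ln(47/3.29)/1.3 = 2.659/1.3 = 2.046 d.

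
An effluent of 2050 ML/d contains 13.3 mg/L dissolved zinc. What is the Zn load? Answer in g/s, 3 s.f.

316 g/s

2050 ML/d = 23.73 m³/s.
Mass flux = Q·C = 23.73 m³/s × 13.3 g/m³ = 315.6 g/s.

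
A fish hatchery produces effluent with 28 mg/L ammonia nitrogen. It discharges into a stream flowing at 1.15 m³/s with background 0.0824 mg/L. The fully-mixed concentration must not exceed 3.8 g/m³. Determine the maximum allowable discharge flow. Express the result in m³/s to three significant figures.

0.177 m³/s

Mass balance at complete mixing: C_std·(Q_w + Q_r) = Q_w·C_e + Q_r·C_b.
Rearranging, Q_w = Q_r·(C_std − C_b)/(C_e − C_std) = 1.15·(3.8 − 0.0824) / (28 − 3.8) = 0.1767 m³/s.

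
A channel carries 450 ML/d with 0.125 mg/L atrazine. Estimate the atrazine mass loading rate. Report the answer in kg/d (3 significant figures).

450 ML/d = 5.208 m³/s.
Mass flux = Q·C = 5.208 m³/s × 0.125 g/m³ = 0.651 g/s.
= 0.651 g/s × 86.4 = 56.25 kg/d.

56.2 kg/d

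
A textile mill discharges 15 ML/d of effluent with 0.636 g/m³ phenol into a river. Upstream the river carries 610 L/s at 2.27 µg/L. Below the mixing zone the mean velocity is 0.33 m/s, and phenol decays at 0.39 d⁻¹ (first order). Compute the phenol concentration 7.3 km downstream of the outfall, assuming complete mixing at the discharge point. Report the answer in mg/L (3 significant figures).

15 ML/d = 0.1736 m³/s.
610 L/s = 0.61 m³/s.
2.27 µg/L = 0.00227 mg/L.
After complete mixing, C₀ = (0.1736·0.636 + 0.61·0.00227) / 0.7836 = 0.1427 mg/L.
Travel time t = 7300 m / 0.33 m/s = 2.212e+04 s = 0.256 d.
C = 0.1427·exp(−0.39·0.256) = 0.1427·0.905 = 0.1291 mg/L.

0.129 mg/L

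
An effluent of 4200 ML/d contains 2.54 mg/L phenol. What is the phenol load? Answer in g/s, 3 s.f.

4200 ML/d = 48.61 m³/s.
Mass flux = Q·C = 48.61 m³/s × 2.54 g/m³ = 123.5 g/s.

123 g/s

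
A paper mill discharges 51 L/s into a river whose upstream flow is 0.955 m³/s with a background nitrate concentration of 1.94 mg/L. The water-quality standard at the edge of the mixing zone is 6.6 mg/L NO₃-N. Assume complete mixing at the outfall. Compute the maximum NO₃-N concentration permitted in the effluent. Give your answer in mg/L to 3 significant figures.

51 L/s = 0.051 m³/s.
Mass balance: 6.6·1.006 = 0.051·Cₑ + 0.955·1.94.
Cₑ = (6.64 − 1.853) / 0.051 = 93.86 mg/L.

93.9 mg/L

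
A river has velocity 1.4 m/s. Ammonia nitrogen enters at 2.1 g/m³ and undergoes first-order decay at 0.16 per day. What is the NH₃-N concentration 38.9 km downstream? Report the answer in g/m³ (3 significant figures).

1.99 g/m³

Travel time t = 38.9 km / 1.4 m/s = 3.89e+04/1.4 = 2.779e+04 s = 0.3216 d.
First-order decay: C = 2.1·exp(−0.16·0.3216) = 2.1·0.9498 = 1.995 g/m³.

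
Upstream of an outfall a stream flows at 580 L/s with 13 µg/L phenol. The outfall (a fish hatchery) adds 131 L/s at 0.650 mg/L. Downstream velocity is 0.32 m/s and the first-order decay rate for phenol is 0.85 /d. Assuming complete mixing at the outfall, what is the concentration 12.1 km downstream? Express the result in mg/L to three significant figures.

131 L/s = 0.131 m³/s.
580 L/s = 0.58 m³/s.
13 µg/L = 0.013 mg/L.
After complete mixing, C₀ = (0.131·0.65 + 0.58·0.013) / 0.711 = 0.1304 mg/L.
Travel time t = 1.21e+04 m / 0.32 m/s = 3.781e+04 s = 0.4376 d.
C = 0.1304·exp(−0.85·0.4376) = 0.1304·0.6894 = 0.08987 mg/L.

0.0899 mg/L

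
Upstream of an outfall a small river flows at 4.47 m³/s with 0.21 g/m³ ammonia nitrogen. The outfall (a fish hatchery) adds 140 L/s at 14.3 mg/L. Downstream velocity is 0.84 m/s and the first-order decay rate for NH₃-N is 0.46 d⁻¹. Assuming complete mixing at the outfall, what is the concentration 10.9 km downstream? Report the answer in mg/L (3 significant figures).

0.595 mg/L

140 L/s = 0.14 m³/s.
After complete mixing, C₀ = (0.14·14.3 + 4.47·0.21) / 4.61 = 0.6379 mg/L.
Travel time t = 1.09e+04 m / 0.84 m/s = 1.298e+04 s = 0.1502 d.
C = 0.6379·exp(−0.46·0.1502) = 0.6379·0.9332 = 0.5953 mg/L.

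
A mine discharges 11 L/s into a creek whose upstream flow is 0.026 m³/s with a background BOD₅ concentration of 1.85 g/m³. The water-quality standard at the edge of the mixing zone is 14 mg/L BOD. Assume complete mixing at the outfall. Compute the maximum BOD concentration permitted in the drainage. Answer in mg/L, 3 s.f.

42.7 mg/L

11 L/s = 0.011 m³/s.
Mass balance: 14·0.037 = 0.011·Cₑ + 0.026·1.85.
Cₑ = (0.518 − 0.0481) / 0.011 = 42.72 mg/L.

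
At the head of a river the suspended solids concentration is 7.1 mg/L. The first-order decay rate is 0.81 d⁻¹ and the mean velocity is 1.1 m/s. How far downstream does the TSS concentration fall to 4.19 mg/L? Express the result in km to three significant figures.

61.9 km

From C = C₀·e^(−kt), t = ln(C₀/C)/k = ln(7.1/4.19)/0.81 = 0.5274/0.81 = 0.6511 d.
Distance = v·t = 1.1 m/s × 5.626e+04 s = 6.188e+04 m = 61.88 km.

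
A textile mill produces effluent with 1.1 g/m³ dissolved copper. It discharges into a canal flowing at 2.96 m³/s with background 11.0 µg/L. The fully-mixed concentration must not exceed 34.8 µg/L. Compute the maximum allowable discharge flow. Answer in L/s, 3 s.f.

11.0 µg/L = 0.011 mg/L.
34.8 µg/L = 0.0348 mg/L.
Mass balance at complete mixing: C_std·(Q_w + Q_r) = Q_w·C_e + Q_r·C_b.
Rearranging, Q_w = Q_r·(C_std − C_b)/(C_e − C_std) = 2.96·(0.0348 − 0.011) / (1.1 − 0.0348) = 0.06614 m³/s.
= 66.14 L/s.

66.1 L/s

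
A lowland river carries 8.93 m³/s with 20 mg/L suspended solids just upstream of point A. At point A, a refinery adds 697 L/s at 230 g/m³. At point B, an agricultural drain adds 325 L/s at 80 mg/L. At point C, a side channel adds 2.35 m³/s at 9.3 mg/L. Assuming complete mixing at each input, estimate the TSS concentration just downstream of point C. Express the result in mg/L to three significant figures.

31.4 mg/L

697 L/s = 0.697 m³/s.
After input A: C = (8.93·20 + 0.697·230) / 9.627 = 35.2 mg/L.
325 L/s = 0.325 m³/s.
After input B: C = (9.627·35.2 + 0.325·80) / 9.952 = 36.67 mg/L.
After input C: C = (9.952·36.67 + 2.35·9.3) / 12.3 = 31.44 mg/L.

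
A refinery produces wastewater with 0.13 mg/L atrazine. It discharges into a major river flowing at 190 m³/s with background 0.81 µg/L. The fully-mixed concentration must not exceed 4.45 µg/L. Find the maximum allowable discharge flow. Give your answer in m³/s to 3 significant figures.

0.81 µg/L = 0.00081 mg/L.
4.45 µg/L = 0.00445 mg/L.
Mass balance at complete mixing: C_std·(Q_w + Q_r) = Q_w·C_e + Q_r·C_b.
Rearranging, Q_w = Q_r·(C_std − C_b)/(C_e − C_std) = 190·(0.00445 − 0.00081) / (0.13 − 0.00445) = 5.509 m³/s.

5.51 m³/s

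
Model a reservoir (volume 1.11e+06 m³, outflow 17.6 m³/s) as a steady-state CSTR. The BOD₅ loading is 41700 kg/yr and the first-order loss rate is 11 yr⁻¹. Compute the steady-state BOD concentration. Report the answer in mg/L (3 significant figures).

0.0735 mg/L

Outflow Q = 17.6 m³/s × 3.156e+07 s/yr = 5.554e+08 m³/yr.
Steady-state CSTR mass balance: W = Q·C + k·V·C, so C = W/(Q + kV).
Q + kV = 5.554e+08 + 11·1.11e+06 = 5.676e+08 m³/yr.
C = 41700/5.676e+08 = 7.346e-05 kg/m³ = 0.07346 mg/L.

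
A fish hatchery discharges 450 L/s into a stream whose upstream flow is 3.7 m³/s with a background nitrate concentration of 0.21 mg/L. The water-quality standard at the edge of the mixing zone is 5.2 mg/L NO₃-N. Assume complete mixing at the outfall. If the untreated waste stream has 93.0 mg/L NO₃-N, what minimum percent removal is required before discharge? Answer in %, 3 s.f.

450 L/s = 0.45 m³/s.
Mass balance: 5.2·4.15 = 0.45·Cₑ + 3.7·0.21.
Cₑ = (21.58 − 0.777) / 0.45 = 46.23 mg/L.
Required removal = 1 − 46.23/93.0 = 50.29 %.

50.3 %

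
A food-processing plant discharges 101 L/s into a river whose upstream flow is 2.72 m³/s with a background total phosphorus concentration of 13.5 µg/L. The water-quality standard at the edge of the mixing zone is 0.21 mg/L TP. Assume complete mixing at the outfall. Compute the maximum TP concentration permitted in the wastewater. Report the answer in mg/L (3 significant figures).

5.50 mg/L

101 L/s = 0.101 m³/s.
13.5 µg/L = 0.0135 mg/L.
Mass balance: 0.21·2.821 = 0.101·Cₑ + 2.72·0.0135.
Cₑ = (0.5924 − 0.03672) / 0.101 = 5.502 mg/L.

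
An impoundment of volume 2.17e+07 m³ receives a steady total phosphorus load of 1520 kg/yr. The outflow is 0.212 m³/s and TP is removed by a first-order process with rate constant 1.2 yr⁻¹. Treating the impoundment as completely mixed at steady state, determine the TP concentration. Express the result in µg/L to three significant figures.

46.4 µg/L

Outflow Q = 0.212 m³/s × 3.156e+07 s/yr = 6.69e+06 m³/yr.
Steady-state CSTR mass balance: W = Q·C + k·V·C, so C = W/(Q + kV).
Q + kV = 6.69e+06 + 1.2·2.17e+07 = 3.273e+07 m³/yr.
C = 1520/3.273e+07 = 4.644e-05 kg/m³ = 0.04644 mg/L = 46.44 µg/L.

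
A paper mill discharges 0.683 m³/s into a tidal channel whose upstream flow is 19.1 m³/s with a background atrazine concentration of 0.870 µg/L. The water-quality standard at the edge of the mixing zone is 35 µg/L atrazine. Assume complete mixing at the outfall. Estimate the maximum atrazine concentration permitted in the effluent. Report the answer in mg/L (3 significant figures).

0.989 mg/L

0.870 µg/L = 0.00087 mg/L.
35 µg/L = 0.035 mg/L.
Mass balance: 0.035·19.78 = 0.683·Cₑ + 19.1·0.00087.
Cₑ = (0.6924 − 0.01662) / 0.683 = 0.9894 mg/L.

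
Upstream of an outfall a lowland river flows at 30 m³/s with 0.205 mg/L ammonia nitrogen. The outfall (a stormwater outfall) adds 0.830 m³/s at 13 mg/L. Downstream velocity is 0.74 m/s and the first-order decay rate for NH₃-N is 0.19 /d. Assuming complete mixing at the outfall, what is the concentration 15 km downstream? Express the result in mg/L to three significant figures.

0.526 mg/L

After complete mixing, C₀ = (0.83·13 + 30·0.205) / 30.83 = 0.5495 mg/L.
Travel time t = 1.5e+04 m / 0.74 m/s = 2.027e+04 s = 0.2346 d.
C = 0.5495·exp(−0.19·0.2346) = 0.5495·0.9564 = 0.5255 mg/L.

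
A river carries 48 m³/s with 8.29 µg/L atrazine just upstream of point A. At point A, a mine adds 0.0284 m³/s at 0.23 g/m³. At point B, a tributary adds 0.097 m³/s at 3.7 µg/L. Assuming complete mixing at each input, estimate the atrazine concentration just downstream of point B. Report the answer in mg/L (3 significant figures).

0.00841 mg/L

8.29 µg/L = 0.00829 mg/L.
After input A: C = (48·0.00829 + 0.0284·0.23) / 48.03 = 0.008421 mg/L.
3.7 µg/L = 0.0037 mg/L.
After input B: C = (48.03·0.008421 + 0.097·0.0037) / 48.13 = 0.008412 mg/L.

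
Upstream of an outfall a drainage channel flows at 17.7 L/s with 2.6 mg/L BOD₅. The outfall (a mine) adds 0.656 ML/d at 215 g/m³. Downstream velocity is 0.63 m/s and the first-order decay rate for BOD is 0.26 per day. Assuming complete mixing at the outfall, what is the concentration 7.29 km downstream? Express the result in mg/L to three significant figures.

64.1 mg/L

0.656 ML/d = 0.007593 m³/s.
17.7 L/s = 0.0177 m³/s.
After complete mixing, C₀ = (0.007593·215 + 0.0177·2.6) / 0.02529 = 66.36 mg/L.
Travel time t = 7290 m / 0.63 m/s = 1.157e+04 s = 0.1339 d.
C = 66.36·exp(−0.26·0.1339) = 66.36·0.9658 = 64.09 mg/L.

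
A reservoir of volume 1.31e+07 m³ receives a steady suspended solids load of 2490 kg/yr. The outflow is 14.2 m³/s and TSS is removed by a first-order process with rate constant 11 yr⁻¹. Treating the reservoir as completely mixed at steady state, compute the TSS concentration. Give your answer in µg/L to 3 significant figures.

Outflow Q = 14.2 m³/s × 3.156e+07 s/yr = 4.481e+08 m³/yr.
Steady-state CSTR mass balance: W = Q·C + k·V·C, so C = W/(Q + kV).
Q + kV = 4.481e+08 + 11·1.31e+07 = 5.922e+08 m³/yr.
C = 2490/5.922e+08 = 4.205e-06 kg/m³ = 0.004205 mg/L = 4.205 µg/L.

4.20 µg/L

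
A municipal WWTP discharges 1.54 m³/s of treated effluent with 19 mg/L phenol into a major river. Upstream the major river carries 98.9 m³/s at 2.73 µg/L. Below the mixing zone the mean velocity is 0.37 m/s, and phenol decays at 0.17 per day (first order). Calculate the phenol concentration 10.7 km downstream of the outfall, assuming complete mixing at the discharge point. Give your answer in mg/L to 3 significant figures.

2.73 µg/L = 0.00273 mg/L.
After complete mixing, C₀ = (1.54·19 + 98.9·0.00273) / 100.4 = 0.294 mg/L.
Travel time t = 1.07e+04 m / 0.37 m/s = 2.892e+04 s = 0.3347 d.
C = 0.294·exp(−0.17·0.3347) = 0.294·0.9447 = 0.2777 mg/L.

0.278 mg/L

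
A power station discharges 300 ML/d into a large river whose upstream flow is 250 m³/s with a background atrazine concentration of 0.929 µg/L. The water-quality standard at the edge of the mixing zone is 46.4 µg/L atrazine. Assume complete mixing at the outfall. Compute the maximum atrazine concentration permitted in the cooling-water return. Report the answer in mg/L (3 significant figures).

3.32 mg/L

300 ML/d = 3.472 m³/s.
0.929 µg/L = 0.000929 mg/L.
46.4 µg/L = 0.0464 mg/L.
Mass balance: 0.0464·253.5 = 3.472·Cₑ + 250·0.000929.
Cₑ = (11.76 − 0.2323) / 3.472 = 3.32 mg/L.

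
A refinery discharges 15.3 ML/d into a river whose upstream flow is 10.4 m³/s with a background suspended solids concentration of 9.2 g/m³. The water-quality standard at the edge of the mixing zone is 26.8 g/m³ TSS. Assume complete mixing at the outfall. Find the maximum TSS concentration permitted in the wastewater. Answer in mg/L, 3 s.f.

15.3 ML/d = 0.1771 m³/s.
Mass balance: 26.8·10.58 = 0.1771·Cₑ + 10.4·9.2.
Cₑ = (283.5 − 95.68) / 0.1771 = 1060 mg/L.

1060 mg/L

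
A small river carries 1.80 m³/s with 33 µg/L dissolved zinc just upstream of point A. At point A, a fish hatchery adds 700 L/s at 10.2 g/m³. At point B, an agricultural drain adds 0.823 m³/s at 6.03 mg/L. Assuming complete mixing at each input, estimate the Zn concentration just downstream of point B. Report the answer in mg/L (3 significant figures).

33 µg/L = 0.033 mg/L.
700 L/s = 0.7 m³/s.
After input A: C = (1.8·0.033 + 0.7·10.2) / 2.5 = 2.88 mg/L.
After input B: C = (2.5·2.88 + 0.823·6.03) / 3.323 = 3.66 mg/L.

3.66 mg/L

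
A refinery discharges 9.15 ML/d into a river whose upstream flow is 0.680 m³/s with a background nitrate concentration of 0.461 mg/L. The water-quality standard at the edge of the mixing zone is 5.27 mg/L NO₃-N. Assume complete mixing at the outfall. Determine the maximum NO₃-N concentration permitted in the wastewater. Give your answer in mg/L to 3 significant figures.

9.15 ML/d = 0.1059 m³/s.
Mass balance: 5.27·0.7859 = 0.1059·Cₑ + 0.68·0.461.
Cₑ = (4.142 − 0.3135) / 0.1059 = 36.15 mg/L.

36.1 mg/L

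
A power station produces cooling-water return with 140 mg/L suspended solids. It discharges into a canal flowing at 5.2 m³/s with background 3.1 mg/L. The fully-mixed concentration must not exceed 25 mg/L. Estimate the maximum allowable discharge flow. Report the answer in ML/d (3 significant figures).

Mass balance at complete mixing: C_std·(Q_w + Q_r) = Q_w·C_e + Q_r·C_b.
Rearranging, Q_w = Q_r·(C_std − C_b)/(C_e − C_std) = 5.2·(25 − 3.1) / (140 − 25) = 0.9903 m³/s.
= 85.56 ML/d.

85.6 ML/d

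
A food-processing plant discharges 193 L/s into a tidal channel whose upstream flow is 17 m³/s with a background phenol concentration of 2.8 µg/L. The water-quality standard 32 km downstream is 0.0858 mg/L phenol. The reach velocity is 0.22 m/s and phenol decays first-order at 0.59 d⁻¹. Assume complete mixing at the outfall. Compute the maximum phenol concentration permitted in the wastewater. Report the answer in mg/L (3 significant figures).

193 L/s = 0.193 m³/s.
2.8 µg/L = 0.0028 mg/L.
Travel time to the compliance point: t = 3.2e+04/0.22 = 1.455e+05 s = 1.684 d; decay factor exp(−0.59·1.684) = 0.3704.
So the concentration just after mixing may be at most 0.0858/0.3704 = 0.2317 mg/L.
Mass balance: 0.2317·17.19 = 0.193·Cₑ + 17·0.0028.
Cₑ = (3.983 − 0.0476) / 0.193 = 20.39 mg/L.

20.4 mg/L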